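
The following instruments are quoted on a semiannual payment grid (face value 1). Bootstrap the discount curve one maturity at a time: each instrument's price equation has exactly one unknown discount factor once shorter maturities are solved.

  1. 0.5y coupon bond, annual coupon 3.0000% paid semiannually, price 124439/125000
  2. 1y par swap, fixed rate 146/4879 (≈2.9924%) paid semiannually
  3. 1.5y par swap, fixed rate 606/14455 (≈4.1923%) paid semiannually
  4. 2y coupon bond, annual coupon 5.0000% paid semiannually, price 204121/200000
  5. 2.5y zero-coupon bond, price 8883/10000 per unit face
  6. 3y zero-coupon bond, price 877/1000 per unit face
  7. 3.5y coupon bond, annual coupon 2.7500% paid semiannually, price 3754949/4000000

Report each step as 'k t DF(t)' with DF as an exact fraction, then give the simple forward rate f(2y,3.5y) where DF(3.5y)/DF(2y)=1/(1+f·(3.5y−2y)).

step 1 [0.5y] bond c/2=3/200: DF=(124439/125000 − 3/200·(0))/(1+3/200) = 613/625 ≈ 0.980800
step 2 [1y] swap r/2=73/4879: DF=(1 − 73/4879·(0.980800))/(1+73/4879) = 2427/2500 ≈ 0.970800
step 3 [1.5y] swap r/2=303/14455: DF=(1 − 303/14455·(0.980800+0.970800))/(1+303/14455) = 4697/5000 ≈ 0.939400
step 4 [2y] bond c/2=1/40: DF=(204121/200000 − 1/40·(0.980800+0.970800+0.939400))/(1+1/40) = 2313/2500 ≈ 0.925200
step 5 [2.5y] zero: DF = P = 8883/10000 ≈ 0.888300
step 6 [3y] zero: DF = P = 877/1000 ≈ 0.877000
step 7 [3.5y] bond c/2=11/800: DF=(3754949/4000000 − 11/800·(0.980800+0.970800+0.939400+0.925200+0.888300+0.877000))/(1+11/800) = 8503/10000 ≈ 0.850300

1 1/2 613/625
2 1 2427/2500
3 3/2 4697/5000
4 2 2313/2500
5 5/2 8883/10000
6 3 877/1000
7 7/2 8503/10000
f(2y,3.5y) = ((2313/2500)/(8503/10000) − 1)/(3/2) = 1498/25509 ≈ 5.8724%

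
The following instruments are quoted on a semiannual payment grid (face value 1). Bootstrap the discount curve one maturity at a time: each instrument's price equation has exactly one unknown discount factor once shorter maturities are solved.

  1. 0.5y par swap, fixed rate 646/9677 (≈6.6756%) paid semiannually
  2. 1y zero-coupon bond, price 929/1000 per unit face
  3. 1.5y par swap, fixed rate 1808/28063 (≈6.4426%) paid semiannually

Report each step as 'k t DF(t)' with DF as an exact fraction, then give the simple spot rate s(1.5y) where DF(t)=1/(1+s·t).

step 1 [0.5y] swap r/2=323/9677: DF=(1 − 323/9677·(0))/(1+323/9677) = 9677/10000 ≈ 0.967700
step 2 [1y] zero: DF = P = 929/1000 ≈ 0.929000
step 3 [1.5y] swap r/2=904/28063: DF=(1 − 904/28063·(0.967700+0.929000))/(1+904/28063) = 1137/1250 ≈ 0.909600

1 1/2 9677/10000
2 1 929/1000
3 3/2 1137/1250
s(1.5y) = (1/(1137/1250) − 1)/(3/2) = 226/3411 ≈ 6.6256%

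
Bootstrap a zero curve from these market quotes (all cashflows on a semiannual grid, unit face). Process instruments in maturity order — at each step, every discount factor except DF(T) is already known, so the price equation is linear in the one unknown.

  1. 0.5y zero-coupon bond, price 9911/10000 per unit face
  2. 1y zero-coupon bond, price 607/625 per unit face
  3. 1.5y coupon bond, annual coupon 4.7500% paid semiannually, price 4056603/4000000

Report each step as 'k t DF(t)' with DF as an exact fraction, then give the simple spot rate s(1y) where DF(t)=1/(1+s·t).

step 1 [0.5y] zero: DF = P = 9911/10000 ≈ 0.991100
step 2 [1y] zero: DF = P = 607/625 ≈ 0.971200
step 3 [1.5y] bond c/2=19/800: DF=(4056603/4000000 − 19/800·(0.991100+0.971200))/(1+19/800) = 9451/10000 ≈ 0.945100

1 1/2 9911/10000
2 1 607/625
3 3/2 9451/10000
s(1y) = (1/(607/625) − 1)/(1) = 18/607 ≈ 2.9654%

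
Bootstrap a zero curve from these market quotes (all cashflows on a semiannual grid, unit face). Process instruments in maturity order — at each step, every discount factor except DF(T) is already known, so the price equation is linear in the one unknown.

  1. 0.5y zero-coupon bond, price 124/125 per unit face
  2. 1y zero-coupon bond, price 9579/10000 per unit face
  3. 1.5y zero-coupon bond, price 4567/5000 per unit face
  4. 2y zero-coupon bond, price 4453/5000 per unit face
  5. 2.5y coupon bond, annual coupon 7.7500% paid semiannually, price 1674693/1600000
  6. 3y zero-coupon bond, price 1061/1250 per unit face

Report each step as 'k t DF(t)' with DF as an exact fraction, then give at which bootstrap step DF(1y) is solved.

step 1 [0.5y] zero: DF = P = 124/125 ≈ 0.992000
step 2 [1y] zero: DF = P = 9579/10000 ≈ 0.957900
step 3 [1.5y] zero: DF = P = 4567/5000 ≈ 0.913400
step 4 [2y] zero: DF = P = 4453/5000 ≈ 0.890600
step 5 [2.5y] bond c/2=31/800: DF=(1674693/1600000 − 31/800·(0.992000+0.957900+0.913400+0.890600))/(1+31/800) = 2169/2500 ≈ 0.867600
step 6 [3y] zero: DF = P = 1061/1250 ≈ 0.848800

1 1/2 124/125
2 1 9579/10000
3 3/2 4567/5000
4 2 4453/5000
5 5/2 2169/2500
6 3 1061/1250
DF(1y) is solved at step 2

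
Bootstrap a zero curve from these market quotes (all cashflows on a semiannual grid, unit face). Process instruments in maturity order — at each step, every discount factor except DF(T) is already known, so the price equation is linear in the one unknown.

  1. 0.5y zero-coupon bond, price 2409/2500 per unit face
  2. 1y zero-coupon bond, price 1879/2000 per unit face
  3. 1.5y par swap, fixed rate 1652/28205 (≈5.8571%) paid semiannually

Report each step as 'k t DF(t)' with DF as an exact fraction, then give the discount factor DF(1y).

1 1/2 2409/2500
2 1 1879/2000
3 3/2 4587/5000
DF(1y) = 1879/2000 ≈ 0.939500

step 1 [0.5y] zero: DF = P = 2409/2500 ≈ 0.963600
step 2 [1y] zero: DF = P = 1879/2000 ≈ 0.939500
step 3 [1.5y] swap r/2=826/28205: DF=(1 − 826/28205·(0.963600+0.939500))/(1+826/28205) = 4587/5000 ≈ 0.917400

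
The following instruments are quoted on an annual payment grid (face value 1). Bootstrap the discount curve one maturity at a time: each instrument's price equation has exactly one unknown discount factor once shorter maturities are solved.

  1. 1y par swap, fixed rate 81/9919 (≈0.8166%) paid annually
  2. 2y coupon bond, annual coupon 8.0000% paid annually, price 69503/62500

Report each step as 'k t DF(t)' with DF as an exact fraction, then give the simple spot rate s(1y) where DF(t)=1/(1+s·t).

1 1 9919/10000
2 2 4781/5000
s(1y) = (1/(9919/10000) − 1)/(1) = 81/9919 ≈ 0.8166%

step 1 [1y] swap r/1=81/9919: DF=(1 − 81/9919·(0))/(1+81/9919) = 9919/10000 ≈ 0.991900
step 2 [2y] bond c/1=2/25: DF=(69503/62500 − 2/25·(0.991900))/(1+2/25) = 4781/5000 ≈ 0.956200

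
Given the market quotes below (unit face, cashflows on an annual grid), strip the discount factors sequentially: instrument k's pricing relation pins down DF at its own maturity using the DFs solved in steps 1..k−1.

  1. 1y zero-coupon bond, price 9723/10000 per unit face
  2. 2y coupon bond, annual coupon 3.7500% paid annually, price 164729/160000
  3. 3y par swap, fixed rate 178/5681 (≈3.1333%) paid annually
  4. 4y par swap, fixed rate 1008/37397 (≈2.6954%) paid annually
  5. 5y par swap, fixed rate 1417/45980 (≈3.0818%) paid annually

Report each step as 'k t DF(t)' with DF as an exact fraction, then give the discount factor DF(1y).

step 1 [1y] zero: DF = P = 9723/10000 ≈ 0.972300
step 2 [2y] bond c/1=3/80: DF=(164729/160000 − 3/80·(0.972300))/(1+3/80) = 2393/2500 ≈ 0.957200
step 3 [3y] swap r/1=178/5681: DF=(1 − 178/5681·(0.972300+0.957200))/(1+178/5681) = 911/1000 ≈ 0.911000
step 4 [4y] swap r/1=1008/37397: DF=(1 − 1008/37397·(0.972300+0.957200+0.911000))/(1+1008/37397) = 562/625 ≈ 0.899200
step 5 [5y] swap r/1=1417/45980: DF=(1 − 1417/45980·(0.972300+0.957200+0.911000+0.899200))/(1+1417/45980) = 8583/10000 ≈ 0.858300

1 1 9723/10000
2 2 2393/2500
3 3 911/1000
4 4 562/625
5 5 8583/10000
DF(1y) = 9723/10000 ≈ 0.972300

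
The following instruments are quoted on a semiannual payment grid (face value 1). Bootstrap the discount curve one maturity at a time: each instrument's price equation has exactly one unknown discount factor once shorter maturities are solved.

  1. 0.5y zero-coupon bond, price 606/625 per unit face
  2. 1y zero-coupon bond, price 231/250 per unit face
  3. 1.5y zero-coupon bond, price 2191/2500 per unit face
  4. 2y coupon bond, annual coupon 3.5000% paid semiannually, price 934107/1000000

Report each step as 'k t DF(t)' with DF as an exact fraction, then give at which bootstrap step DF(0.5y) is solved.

step 1 [0.5y] zero: DF = P = 606/625 ≈ 0.969600
step 2 [1y] zero: DF = P = 231/250 ≈ 0.924000
step 3 [1.5y] zero: DF = P = 2191/2500 ≈ 0.876400
step 4 [2y] bond c/2=7/400: DF=(934107/1000000 − 7/400·(0.969600+0.924000+0.876400))/(1+7/400) = 544/625 ≈ 0.870400

1 1/2 606/625
2 1 231/250
3 3/2 2191/2500
4 2 544/625
DF(0.5y) is solved at step 1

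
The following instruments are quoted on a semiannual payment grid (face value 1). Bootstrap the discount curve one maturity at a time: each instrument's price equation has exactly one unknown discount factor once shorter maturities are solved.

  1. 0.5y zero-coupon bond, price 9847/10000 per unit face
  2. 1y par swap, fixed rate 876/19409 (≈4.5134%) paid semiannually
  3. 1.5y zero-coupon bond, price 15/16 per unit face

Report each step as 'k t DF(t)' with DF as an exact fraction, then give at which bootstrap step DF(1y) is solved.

step 1 [0.5y] zero: DF = P = 9847/10000 ≈ 0.984700
step 2 [1y] swap r/2=438/19409: DF=(1 − 438/19409·(0.984700))/(1+438/19409) = 4781/5000 ≈ 0.956200
step 3 [1.5y] zero: DF = P = 15/16 ≈ 0.937500

1 1/2 9847/10000
2 1 4781/5000
3 3/2 15/16
DF(1y) is solved at step 2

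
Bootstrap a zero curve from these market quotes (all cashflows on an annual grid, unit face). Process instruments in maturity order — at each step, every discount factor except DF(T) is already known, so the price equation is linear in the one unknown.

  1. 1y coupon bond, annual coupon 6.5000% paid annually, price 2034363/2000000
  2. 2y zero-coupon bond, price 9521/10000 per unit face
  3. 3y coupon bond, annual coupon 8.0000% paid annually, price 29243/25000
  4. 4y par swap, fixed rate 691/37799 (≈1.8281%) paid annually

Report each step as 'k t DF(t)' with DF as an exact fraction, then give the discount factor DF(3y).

step 1 [1y] bond c/1=13/200: DF=(2034363/2000000 − 13/200·(0))/(1+13/200) = 9551/10000 ≈ 0.955100
step 2 [2y] zero: DF = P = 9521/10000 ≈ 0.952100
step 3 [3y] bond c/1=2/25: DF=(29243/25000 − 2/25·(0.955100+0.952100))/(1+2/25) = 4709/5000 ≈ 0.941800
step 4 [4y] swap r/1=691/37799: DF=(1 − 691/37799·(0.955100+0.952100+0.941800))/(1+691/37799) = 9309/10000 ≈ 0.930900

1 1 9551/10000
2 2 9521/10000
3 3 4709/5000
4 4 9309/10000
DF(3y) = 4709/5000 ≈ 0.941800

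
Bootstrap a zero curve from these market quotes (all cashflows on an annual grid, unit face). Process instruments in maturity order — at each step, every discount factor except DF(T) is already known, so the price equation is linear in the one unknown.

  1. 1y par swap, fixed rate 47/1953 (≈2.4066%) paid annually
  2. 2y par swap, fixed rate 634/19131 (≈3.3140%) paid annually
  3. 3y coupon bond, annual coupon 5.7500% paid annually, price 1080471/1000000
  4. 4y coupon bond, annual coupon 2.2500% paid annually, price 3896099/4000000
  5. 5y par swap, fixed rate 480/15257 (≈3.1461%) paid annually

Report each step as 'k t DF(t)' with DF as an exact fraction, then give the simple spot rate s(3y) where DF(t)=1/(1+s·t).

1 1 1953/2000
2 2 4683/5000
3 3 9177/10000
4 4 8903/10000
5 5 107/125
s(3y) = (1/(9177/10000) − 1)/(3) = 823/27531 ≈ 2.9894%

step 1 [1y] swap r/1=47/1953: DF=(1 − 47/1953·(0))/(1+47/1953) = 1953/2000 ≈ 0.976500
step 2 [2y] swap r/1=634/19131: DF=(1 − 634/19131·(0.976500))/(1+634/19131) = 4683/5000 ≈ 0.936600
step 3 [3y] bond c/1=23/400: DF=(1080471/1000000 − 23/400·(0.976500+0.936600))/(1+23/400) = 9177/10000 ≈ 0.917700
step 4 [4y] bond c/1=9/400: DF=(3896099/4000000 − 9/400·(0.976500+0.936600+0.917700))/(1+9/400) = 8903/10000 ≈ 0.890300
step 5 [5y] swap r/1=480/15257: DF=(1 − 480/15257·(0.976500+0.936600+0.917700+0.890300))/(1+480/15257) = 107/125 ≈ 0.856000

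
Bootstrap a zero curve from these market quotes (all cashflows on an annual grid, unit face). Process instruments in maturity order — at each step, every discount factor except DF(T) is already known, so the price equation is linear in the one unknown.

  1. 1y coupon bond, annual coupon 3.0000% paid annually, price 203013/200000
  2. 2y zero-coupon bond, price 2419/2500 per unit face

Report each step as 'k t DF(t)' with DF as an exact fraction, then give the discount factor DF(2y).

step 1 [1y] bond c/1=3/100: DF=(203013/200000 − 3/100·(0))/(1+3/100) = 1971/2000 ≈ 0.985500
step 2 [2y] zero: DF = P = 2419/2500 ≈ 0.967600

1 1 1971/2000
2 2 2419/2500
DF(2y) = 2419/2500 ≈ 0.967600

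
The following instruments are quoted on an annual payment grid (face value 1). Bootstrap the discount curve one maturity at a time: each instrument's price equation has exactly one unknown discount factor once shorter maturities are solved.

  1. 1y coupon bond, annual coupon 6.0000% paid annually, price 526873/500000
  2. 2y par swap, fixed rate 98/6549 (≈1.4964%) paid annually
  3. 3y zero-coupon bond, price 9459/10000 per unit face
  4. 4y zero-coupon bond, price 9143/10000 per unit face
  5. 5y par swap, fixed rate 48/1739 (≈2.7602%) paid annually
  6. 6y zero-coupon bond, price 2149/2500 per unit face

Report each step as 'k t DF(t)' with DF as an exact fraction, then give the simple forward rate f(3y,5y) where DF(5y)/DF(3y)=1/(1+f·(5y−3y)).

1 1 9941/10000
2 2 4853/5000
3 3 9459/10000
4 4 9143/10000
5 5 544/625
6 6 2149/2500
f(3y,5y) = ((9459/10000)/(544/625) − 1)/(2) = 755/17408 ≈ 4.3371%

step 1 [1y] bond c/1=3/50: DF=(526873/500000 − 3/50·(0))/(1+3/50) = 9941/10000 ≈ 0.994100
step 2 [2y] swap r/1=98/6549: DF=(1 − 98/6549·(0.994100))/(1+98/6549) = 4853/5000 ≈ 0.970600
step 3 [3y] zero: DF = P = 9459/10000 ≈ 0.945900
step 4 [4y] zero: DF = P = 9143/10000 ≈ 0.914300
step 5 [5y] swap r/1=48/1739: DF=(1 − 48/1739·(0.994100+0.970600+0.945900+0.914300))/(1+48/1739) = 544/625 ≈ 0.870400
step 6 [6y] zero: DF = P = 2149/2500 ≈ 0.859600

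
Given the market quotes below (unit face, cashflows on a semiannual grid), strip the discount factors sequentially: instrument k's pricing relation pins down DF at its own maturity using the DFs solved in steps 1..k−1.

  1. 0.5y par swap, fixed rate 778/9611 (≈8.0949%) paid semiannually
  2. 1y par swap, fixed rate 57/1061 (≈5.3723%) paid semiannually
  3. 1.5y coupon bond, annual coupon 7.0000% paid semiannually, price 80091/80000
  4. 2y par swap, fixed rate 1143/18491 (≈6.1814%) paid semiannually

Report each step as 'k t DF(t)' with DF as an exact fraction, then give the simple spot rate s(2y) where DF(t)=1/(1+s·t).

1 1/2 9611/10000
2 1 9487/10000
3 3/2 9027/10000
4 2 8857/10000
s(2y) = (1/(8857/10000) − 1)/(2) = 1143/17714 ≈ 6.4525%

step 1 [0.5y] swap r/2=389/9611: DF=(1 − 389/9611·(0))/(1+389/9611) = 9611/10000 ≈ 0.961100
step 2 [1y] swap r/2=57/2122: DF=(1 − 57/2122·(0.961100))/(1+57/2122) = 9487/10000 ≈ 0.948700
step 3 [1.5y] bond c/2=7/200: DF=(80091/80000 − 7/200·(0.961100+0.948700))/(1+7/200) = 9027/10000 ≈ 0.902700
step 4 [2y] swap r/2=1143/36982: DF=(1 − 1143/36982·(0.961100+0.948700+0.902700))/(1+1143/36982) = 8857/10000 ≈ 0.885700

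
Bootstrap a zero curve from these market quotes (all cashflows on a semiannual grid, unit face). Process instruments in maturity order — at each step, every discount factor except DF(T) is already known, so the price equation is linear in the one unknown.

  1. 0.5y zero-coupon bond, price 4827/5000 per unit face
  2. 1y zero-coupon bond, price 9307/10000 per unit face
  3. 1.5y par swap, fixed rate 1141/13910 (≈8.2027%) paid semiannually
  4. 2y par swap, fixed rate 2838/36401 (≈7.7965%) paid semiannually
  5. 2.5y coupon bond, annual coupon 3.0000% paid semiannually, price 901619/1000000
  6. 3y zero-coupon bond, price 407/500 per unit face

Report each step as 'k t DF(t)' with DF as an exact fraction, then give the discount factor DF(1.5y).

1 1/2 4827/5000
2 1 9307/10000
3 3/2 8859/10000
4 2 8581/10000
5 5/2 1669/2000
6 3 407/500
DF(1.5y) = 8859/10000 ≈ 0.885900

step 1 [0.5y] zero: DF = P = 4827/5000 ≈ 0.965400
step 2 [1y] zero: DF = P = 9307/10000 ≈ 0.930700
step 3 [1.5y] swap r/2=1141/27820: DF=(1 − 1141/27820·(0.965400+0.930700))/(1+1141/27820) = 8859/10000 ≈ 0.885900
step 4 [2y] swap r/2=1419/36401: DF=(1 − 1419/36401·(0.965400+0.930700+0.885900))/(1+1419/36401) = 8581/10000 ≈ 0.858100
step 5 [2.5y] bond c/2=3/200: DF=(901619/1000000 − 3/200·(0.965400+0.930700+0.885900+0.858100))/(1+3/200) = 1669/2000 ≈ 0.834500
step 6 [3y] zero: DF = P = 407/500 ≈ 0.814000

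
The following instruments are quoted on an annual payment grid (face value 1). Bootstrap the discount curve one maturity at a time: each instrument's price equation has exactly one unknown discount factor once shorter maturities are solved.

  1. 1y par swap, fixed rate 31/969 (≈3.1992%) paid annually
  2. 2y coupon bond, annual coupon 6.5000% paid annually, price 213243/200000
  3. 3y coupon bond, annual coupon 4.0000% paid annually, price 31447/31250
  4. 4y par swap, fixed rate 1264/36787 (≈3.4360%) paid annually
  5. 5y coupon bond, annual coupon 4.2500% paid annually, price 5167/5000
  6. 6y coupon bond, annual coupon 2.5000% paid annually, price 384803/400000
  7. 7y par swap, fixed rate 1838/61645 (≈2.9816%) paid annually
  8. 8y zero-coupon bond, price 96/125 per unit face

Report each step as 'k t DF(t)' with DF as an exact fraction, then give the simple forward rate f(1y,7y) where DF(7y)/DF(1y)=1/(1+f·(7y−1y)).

step 1 [1y] swap r/1=31/969: DF=(1 − 31/969·(0))/(1+31/969) = 969/1000 ≈ 0.969000
step 2 [2y] bond c/1=13/200: DF=(213243/200000 − 13/200·(0.969000))/(1+13/200) = 471/500 ≈ 0.942000
step 3 [3y] bond c/1=1/25: DF=(31447/31250 − 1/25·(0.969000+0.942000))/(1+1/25) = 8941/10000 ≈ 0.894100
step 4 [4y] swap r/1=1264/36787: DF=(1 − 1264/36787·(0.969000+0.942000+0.894100))/(1+1264/36787) = 546/625 ≈ 0.873600
step 5 [5y] bond c/1=17/400: DF=(5167/5000 − 17/400·(0.969000+0.942000+0.894100+0.873600))/(1+17/400) = 8413/10000 ≈ 0.841300
step 6 [6y] bond c/1=1/40: DF=(384803/400000 − 1/40·(0.969000+0.942000+0.894100+0.873600+0.841300))/(1+1/40) = 8283/10000 ≈ 0.828300
step 7 [7y] swap r/1=1838/61645: DF=(1 − 1838/61645·(0.969000+0.942000+0.894100+0.873600+0.841300+0.828300))/(1+1838/61645) = 4081/5000 ≈ 0.816200
step 8 [8y] zero: DF = P = 96/125 ≈ 0.768000

1 1 969/1000
2 2 471/500
3 3 8941/10000
4 4 546/625
5 5 8413/10000
6 6 8283/10000
7 7 4081/5000
8 8 96/125
f(1y,7y) = ((969/1000)/(4081/5000) − 1)/(6) = 382/12243 ≈ 3.1202%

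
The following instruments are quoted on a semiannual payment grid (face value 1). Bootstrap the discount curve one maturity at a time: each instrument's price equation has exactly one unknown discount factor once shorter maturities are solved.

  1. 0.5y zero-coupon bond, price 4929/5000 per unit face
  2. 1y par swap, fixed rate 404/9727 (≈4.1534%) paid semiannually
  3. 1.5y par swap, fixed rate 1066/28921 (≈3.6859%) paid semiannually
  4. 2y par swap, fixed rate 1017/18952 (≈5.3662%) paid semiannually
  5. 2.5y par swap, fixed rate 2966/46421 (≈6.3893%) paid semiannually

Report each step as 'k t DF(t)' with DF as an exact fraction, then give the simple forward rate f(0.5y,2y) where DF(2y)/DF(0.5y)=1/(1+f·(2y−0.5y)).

step 1 [0.5y] zero: DF = P = 4929/5000 ≈ 0.985800
step 2 [1y] swap r/2=202/9727: DF=(1 − 202/9727·(0.985800))/(1+202/9727) = 2399/2500 ≈ 0.959600
step 3 [1.5y] swap r/2=533/28921: DF=(1 − 533/28921·(0.985800+0.959600))/(1+533/28921) = 9467/10000 ≈ 0.946700
step 4 [2y] swap r/2=1017/37904: DF=(1 − 1017/37904·(0.985800+0.959600+0.946700))/(1+1017/37904) = 8983/10000 ≈ 0.898300
step 5 [2.5y] swap r/2=1483/46421: DF=(1 − 1483/46421·(0.985800+0.959600+0.946700+0.898300))/(1+1483/46421) = 8517/10000 ≈ 0.851700

1 1/2 4929/5000
2 1 2399/2500
3 3/2 9467/10000
4 2 8983/10000
5 5/2 8517/10000
f(0.5y,2y) = ((4929/5000)/(8983/10000) − 1)/(3/2) = 1750/26949 ≈ 6.4937%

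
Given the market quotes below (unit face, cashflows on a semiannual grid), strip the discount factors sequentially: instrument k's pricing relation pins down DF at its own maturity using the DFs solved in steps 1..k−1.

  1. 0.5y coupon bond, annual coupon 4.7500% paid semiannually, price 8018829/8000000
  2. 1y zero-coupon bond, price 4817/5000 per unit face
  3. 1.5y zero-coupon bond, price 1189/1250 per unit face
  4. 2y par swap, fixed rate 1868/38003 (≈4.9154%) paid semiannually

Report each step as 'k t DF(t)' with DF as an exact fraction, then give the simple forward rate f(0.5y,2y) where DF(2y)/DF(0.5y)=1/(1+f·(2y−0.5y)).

1 1/2 9791/10000
2 1 4817/5000
3 3/2 1189/1250
4 2 4533/5000
f(0.5y,2y) = ((9791/10000)/(4533/5000) − 1)/(3/2) = 725/13599 ≈ 5.3313%

step 1 [0.5y] bond c/2=19/800: DF=(8018829/8000000 − 19/800·(0))/(1+19/800) = 9791/10000 ≈ 0.979100
step 2 [1y] zero: DF = P = 4817/5000 ≈ 0.963400
step 3 [1.5y] zero: DF = P = 1189/1250 ≈ 0.951200
step 4 [2y] swap r/2=934/38003: DF=(1 − 934/38003·(0.979100+0.963400+0.951200))/(1+934/38003) = 4533/5000 ≈ 0.906600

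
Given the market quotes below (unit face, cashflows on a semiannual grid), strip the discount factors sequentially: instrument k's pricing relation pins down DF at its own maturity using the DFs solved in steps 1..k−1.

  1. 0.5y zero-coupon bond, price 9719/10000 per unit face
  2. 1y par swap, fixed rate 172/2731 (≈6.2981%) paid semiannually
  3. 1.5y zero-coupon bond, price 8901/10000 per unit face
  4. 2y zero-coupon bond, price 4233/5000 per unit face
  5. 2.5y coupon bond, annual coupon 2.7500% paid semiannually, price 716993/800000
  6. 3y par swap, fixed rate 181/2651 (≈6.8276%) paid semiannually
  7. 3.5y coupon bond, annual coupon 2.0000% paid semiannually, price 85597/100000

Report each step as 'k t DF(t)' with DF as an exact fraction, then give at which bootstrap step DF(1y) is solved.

step 1 [0.5y] zero: DF = P = 9719/10000 ≈ 0.971900
step 2 [1y] swap r/2=86/2731: DF=(1 − 86/2731·(0.971900))/(1+86/2731) = 4699/5000 ≈ 0.939800
step 3 [1.5y] zero: DF = P = 8901/10000 ≈ 0.890100
step 4 [2y] zero: DF = P = 4233/5000 ≈ 0.846600
step 5 [2.5y] bond c/2=11/800: DF=(716993/800000 − 11/800·(0.971900+0.939800+0.890100+0.846600))/(1+11/800) = 4173/5000 ≈ 0.834600
step 6 [3y] swap r/2=181/5302: DF=(1 − 181/5302·(0.971900+0.939800+0.890100+0.846600+0.834600))/(1+181/5302) = 819/1000 ≈ 0.819000
step 7 [3.5y] bond c/2=1/100: DF=(85597/100000 − 1/100·(0.971900+0.939800+0.890100+0.846600+0.834600+0.819000))/(1+1/100) = 159/200 ≈ 0.795000

1 1/2 9719/10000
2 1 4699/5000
3 3/2 8901/10000
4 2 4233/5000
5 5/2 4173/5000
6 3 819/1000
7 7/2 159/200
DF(1y) is solved at step 2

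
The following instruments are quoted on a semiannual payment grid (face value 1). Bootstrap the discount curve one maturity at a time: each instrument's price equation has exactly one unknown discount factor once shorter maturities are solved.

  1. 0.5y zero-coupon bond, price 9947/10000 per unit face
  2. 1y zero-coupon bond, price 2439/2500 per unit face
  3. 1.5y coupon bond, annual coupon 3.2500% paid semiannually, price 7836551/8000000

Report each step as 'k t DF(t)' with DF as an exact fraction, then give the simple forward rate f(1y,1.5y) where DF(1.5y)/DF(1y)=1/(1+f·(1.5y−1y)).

step 1 [0.5y] zero: DF = P = 9947/10000 ≈ 0.994700
step 2 [1y] zero: DF = P = 2439/2500 ≈ 0.975600
step 3 [1.5y] bond c/2=13/800: DF=(7836551/8000000 − 13/800·(0.994700+0.975600))/(1+13/800) = 2331/2500 ≈ 0.932400

1 1/2 9947/10000
2 1 2439/2500
3 3/2 2331/2500
f(1y,1.5y) = ((2439/2500)/(2331/2500) − 1)/(1/2) = 24/259 ≈ 9.2664%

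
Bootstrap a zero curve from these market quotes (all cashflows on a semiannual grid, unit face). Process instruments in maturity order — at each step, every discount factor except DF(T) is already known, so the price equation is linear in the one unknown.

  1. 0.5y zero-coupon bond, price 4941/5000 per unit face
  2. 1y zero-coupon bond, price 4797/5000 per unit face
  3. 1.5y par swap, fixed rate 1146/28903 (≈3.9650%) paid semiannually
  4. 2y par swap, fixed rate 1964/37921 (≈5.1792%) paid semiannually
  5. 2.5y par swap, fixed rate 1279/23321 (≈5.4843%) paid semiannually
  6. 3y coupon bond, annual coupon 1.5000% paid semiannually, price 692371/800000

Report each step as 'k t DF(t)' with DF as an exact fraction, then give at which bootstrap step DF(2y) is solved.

step 1 [0.5y] zero: DF = P = 4941/5000 ≈ 0.988200
step 2 [1y] zero: DF = P = 4797/5000 ≈ 0.959400
step 3 [1.5y] swap r/2=573/28903: DF=(1 − 573/28903·(0.988200+0.959400))/(1+573/28903) = 9427/10000 ≈ 0.942700
step 4 [2y] swap r/2=982/37921: DF=(1 − 982/37921·(0.988200+0.959400+0.942700))/(1+982/37921) = 4509/5000 ≈ 0.901800
step 5 [2.5y] swap r/2=1279/46642: DF=(1 − 1279/46642·(0.988200+0.959400+0.942700+0.901800))/(1+1279/46642) = 8721/10000 ≈ 0.872100
step 6 [3y] bond c/2=3/400: DF=(692371/800000 − 3/400·(0.988200+0.959400+0.942700+0.901800+0.872100))/(1+3/400) = 8243/10000 ≈ 0.824300

1 1/2 4941/5000
2 1 4797/5000
3 3/2 9427/10000
4 2 4509/5000
5 5/2 8721/10000
6 3 8243/10000
DF(2y) is solved at step 4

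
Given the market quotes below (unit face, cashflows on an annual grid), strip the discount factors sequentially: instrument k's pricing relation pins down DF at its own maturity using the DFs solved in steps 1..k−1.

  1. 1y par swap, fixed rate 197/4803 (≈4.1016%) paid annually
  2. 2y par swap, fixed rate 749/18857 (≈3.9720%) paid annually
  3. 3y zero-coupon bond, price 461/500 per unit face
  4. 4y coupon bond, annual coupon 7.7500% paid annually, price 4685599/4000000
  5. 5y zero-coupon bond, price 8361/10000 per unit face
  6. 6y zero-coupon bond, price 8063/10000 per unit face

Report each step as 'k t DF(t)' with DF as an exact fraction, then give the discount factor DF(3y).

1 1 4803/5000
2 2 9251/10000
3 3 461/500
4 4 2213/2500
5 5 8361/10000
6 6 8063/10000
DF(3y) = 461/500 ≈ 0.922000

step 1 [1y] swap r/1=197/4803: DF=(1 − 197/4803·(0))/(1+197/4803) = 4803/5000 ≈ 0.960600
step 2 [2y] swap r/1=749/18857: DF=(1 − 749/18857·(0.960600))/(1+749/18857) = 9251/10000 ≈ 0.925100
step 3 [3y] zero: DF = P = 461/500 ≈ 0.922000
step 4 [4y] bond c/1=31/400: DF=(4685599/4000000 − 31/400·(0.960600+0.925100+0.922000))/(1+31/400) = 2213/2500 ≈ 0.885200
step 5 [5y] zero: DF = P = 8361/10000 ≈ 0.836100
step 6 [6y] zero: DF = P = 8063/10000 ≈ 0.806300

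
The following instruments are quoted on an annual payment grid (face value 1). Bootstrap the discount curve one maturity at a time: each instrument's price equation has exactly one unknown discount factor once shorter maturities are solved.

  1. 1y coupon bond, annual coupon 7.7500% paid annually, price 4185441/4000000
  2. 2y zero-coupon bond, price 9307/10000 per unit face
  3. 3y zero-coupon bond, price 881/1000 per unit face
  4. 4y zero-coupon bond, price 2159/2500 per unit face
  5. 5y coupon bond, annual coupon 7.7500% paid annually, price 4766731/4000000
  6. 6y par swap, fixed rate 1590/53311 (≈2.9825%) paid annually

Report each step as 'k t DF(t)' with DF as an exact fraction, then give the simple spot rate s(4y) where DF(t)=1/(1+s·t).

1 1 9711/10000
2 2 9307/10000
3 3 881/1000
4 4 2159/2500
5 5 8437/10000
6 6 841/1000
s(4y) = (1/(2159/2500) − 1)/(4) = 341/8636 ≈ 3.9486%

step 1 [1y] bond c/1=31/400: DF=(4185441/4000000 − 31/400·(0))/(1+31/400) = 9711/10000 ≈ 0.971100
step 2 [2y] zero: DF = P = 9307/10000 ≈ 0.930700
step 3 [3y] zero: DF = P = 881/1000 ≈ 0.881000
step 4 [4y] zero: DF = P = 2159/2500 ≈ 0.863600
step 5 [5y] bond c/1=31/400: DF=(4766731/4000000 − 31/400·(0.971100+0.930700+0.881000+0.863600))/(1+31/400) = 8437/10000 ≈ 0.843700
step 6 [6y] swap r/1=1590/53311: DF=(1 − 1590/53311·(0.971100+0.930700+0.881000+0.863600+0.843700))/(1+1590/53311) = 841/1000 ≈ 0.841000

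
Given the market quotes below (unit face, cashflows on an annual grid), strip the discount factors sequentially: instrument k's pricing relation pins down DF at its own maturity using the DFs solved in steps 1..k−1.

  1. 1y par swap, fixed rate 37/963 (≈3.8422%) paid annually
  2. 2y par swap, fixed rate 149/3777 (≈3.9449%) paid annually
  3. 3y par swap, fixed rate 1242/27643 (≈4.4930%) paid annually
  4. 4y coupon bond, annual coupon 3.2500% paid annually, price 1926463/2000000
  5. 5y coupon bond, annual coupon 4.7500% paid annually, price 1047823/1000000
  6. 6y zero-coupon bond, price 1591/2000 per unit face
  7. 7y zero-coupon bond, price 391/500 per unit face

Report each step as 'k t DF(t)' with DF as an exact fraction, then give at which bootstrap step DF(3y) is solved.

step 1 [1y] swap r/1=37/963: DF=(1 − 37/963·(0))/(1+37/963) = 963/1000 ≈ 0.963000
step 2 [2y] swap r/1=149/3777: DF=(1 − 149/3777·(0.963000))/(1+149/3777) = 1851/2000 ≈ 0.925500
step 3 [3y] swap r/1=1242/27643: DF=(1 − 1242/27643·(0.963000+0.925500))/(1+1242/27643) = 4379/5000 ≈ 0.875800
step 4 [4y] bond c/1=13/400: DF=(1926463/2000000 − 13/400·(0.963000+0.925500+0.875800))/(1+13/400) = 8459/10000 ≈ 0.845900
step 5 [5y] bond c/1=19/400: DF=(1047823/1000000 − 19/400·(0.963000+0.925500+0.875800+0.845900))/(1+19/400) = 4183/5000 ≈ 0.836600
step 6 [6y] zero: DF = P = 1591/2000 ≈ 0.795500
step 7 [7y] zero: DF = P = 391/500 ≈ 0.782000

1 1 963/1000
2 2 1851/2000
3 3 4379/5000
4 4 8459/10000
5 5 4183/5000
6 6 1591/2000
7 7 391/500
DF(3y) is solved at step 3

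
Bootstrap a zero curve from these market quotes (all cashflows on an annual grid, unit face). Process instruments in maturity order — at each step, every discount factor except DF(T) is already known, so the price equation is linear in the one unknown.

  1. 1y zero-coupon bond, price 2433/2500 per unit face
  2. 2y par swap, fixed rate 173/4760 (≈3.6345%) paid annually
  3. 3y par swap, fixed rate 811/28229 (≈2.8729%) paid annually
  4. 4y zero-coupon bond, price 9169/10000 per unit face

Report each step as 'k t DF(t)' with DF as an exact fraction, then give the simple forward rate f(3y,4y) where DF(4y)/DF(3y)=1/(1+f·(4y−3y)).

1 1 2433/2500
2 2 2327/2500
3 3 9189/10000
4 4 9169/10000
f(3y,4y) = ((9189/10000)/(9169/10000) − 1)/(1) = 20/9169 ≈ 0.2181%

step 1 [1y] zero: DF = P = 2433/2500 ≈ 0.973200
step 2 [2y] swap r/1=173/4760: DF=(1 − 173/4760·(0.973200))/(1+173/4760) = 2327/2500 ≈ 0.930800
step 3 [3y] swap r/1=811/28229: DF=(1 − 811/28229·(0.973200+0.930800))/(1+811/28229) = 9189/10000 ≈ 0.918900
step 4 [4y] zero: DF = P = 9169/10000 ≈ 0.916900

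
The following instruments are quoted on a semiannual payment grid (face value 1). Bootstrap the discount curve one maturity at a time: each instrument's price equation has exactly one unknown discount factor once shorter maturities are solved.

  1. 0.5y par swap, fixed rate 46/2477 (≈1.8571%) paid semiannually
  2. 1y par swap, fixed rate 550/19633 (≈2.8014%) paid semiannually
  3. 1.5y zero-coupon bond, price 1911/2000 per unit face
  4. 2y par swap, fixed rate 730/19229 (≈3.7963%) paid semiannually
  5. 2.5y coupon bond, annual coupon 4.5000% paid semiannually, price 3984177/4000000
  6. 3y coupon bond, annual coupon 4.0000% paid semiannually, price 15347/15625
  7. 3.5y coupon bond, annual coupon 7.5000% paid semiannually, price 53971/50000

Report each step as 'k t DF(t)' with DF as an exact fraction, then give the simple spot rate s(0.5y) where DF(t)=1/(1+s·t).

step 1 [0.5y] swap r/2=23/2477: DF=(1 − 23/2477·(0))/(1+23/2477) = 2477/2500 ≈ 0.990800
step 2 [1y] swap r/2=275/19633: DF=(1 − 275/19633·(0.990800))/(1+275/19633) = 389/400 ≈ 0.972500
step 3 [1.5y] zero: DF = P = 1911/2000 ≈ 0.955500
step 4 [2y] swap r/2=365/19229: DF=(1 − 365/19229·(0.990800+0.972500+0.955500))/(1+365/19229) = 927/1000 ≈ 0.927000
step 5 [2.5y] bond c/2=9/400: DF=(3984177/4000000 − 9/400·(0.990800+0.972500+0.955500+0.927000))/(1+9/400) = 1779/2000 ≈ 0.889500
step 6 [3y] bond c/2=1/50: DF=(15347/15625 − 1/50·(0.990800+0.972500+0.955500+0.927000+0.889500))/(1+1/50) = 8701/10000 ≈ 0.870100
step 7 [3.5y] bond c/2=3/80: DF=(53971/50000 − 3/80·(0.990800+0.972500+0.955500+0.927000+0.889500+0.870100))/(1+3/80) = 4189/5000 ≈ 0.837800

1 1/2 2477/2500
2 1 389/400
3 3/2 1911/2000
4 2 927/1000
5 5/2 1779/2000
6 3 8701/10000
7 7/2 4189/5000
s(0.5y) = (1/(2477/2500) − 1)/(1/2) = 46/2477 ≈ 1.8571%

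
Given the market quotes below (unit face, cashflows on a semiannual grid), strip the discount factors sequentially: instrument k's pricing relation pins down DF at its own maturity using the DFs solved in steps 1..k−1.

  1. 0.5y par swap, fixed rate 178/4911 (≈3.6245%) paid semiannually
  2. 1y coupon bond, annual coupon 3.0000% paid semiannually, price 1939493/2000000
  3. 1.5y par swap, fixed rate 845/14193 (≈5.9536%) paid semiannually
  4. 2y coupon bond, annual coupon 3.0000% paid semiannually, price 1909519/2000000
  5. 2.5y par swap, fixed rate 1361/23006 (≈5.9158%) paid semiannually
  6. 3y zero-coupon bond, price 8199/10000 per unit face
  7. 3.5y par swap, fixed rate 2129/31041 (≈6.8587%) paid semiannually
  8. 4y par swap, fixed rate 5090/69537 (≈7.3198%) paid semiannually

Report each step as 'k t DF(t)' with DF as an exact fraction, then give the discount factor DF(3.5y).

step 1 [0.5y] swap r/2=89/4911: DF=(1 − 89/4911·(0))/(1+89/4911) = 4911/5000 ≈ 0.982200
step 2 [1y] bond c/2=3/200: DF=(1939493/2000000 − 3/200·(0.982200))/(1+3/200) = 9409/10000 ≈ 0.940900
step 3 [1.5y] swap r/2=845/28386: DF=(1 − 845/28386·(0.982200+0.940900))/(1+845/28386) = 1831/2000 ≈ 0.915500
step 4 [2y] bond c/2=3/200: DF=(1909519/2000000 − 3/200·(0.982200+0.940900+0.915500))/(1+3/200) = 8987/10000 ≈ 0.898700
step 5 [2.5y] swap r/2=1361/46012: DF=(1 − 1361/46012·(0.982200+0.940900+0.915500+0.898700))/(1+1361/46012) = 8639/10000 ≈ 0.863900
step 6 [3y] zero: DF = P = 8199/10000 ≈ 0.819900
step 7 [3.5y] swap r/2=2129/62082: DF=(1 − 2129/62082·(0.982200+0.940900+0.915500+0.898700+0.863900+0.819900))/(1+2129/62082) = 7871/10000 ≈ 0.787100
step 8 [4y] swap r/2=2545/69537: DF=(1 − 2545/69537·(0.982200+0.940900+0.915500+0.898700+0.863900+0.819900+0.787100))/(1+2545/69537) = 1491/2000 ≈ 0.745500

1 1/2 4911/5000
2 1 9409/10000
3 3/2 1831/2000
4 2 8987/10000
5 5/2 8639/10000
6 3 8199/10000
7 7/2 7871/10000
8 4 1491/2000
DF(3.5y) = 7871/10000 ≈ 0.787100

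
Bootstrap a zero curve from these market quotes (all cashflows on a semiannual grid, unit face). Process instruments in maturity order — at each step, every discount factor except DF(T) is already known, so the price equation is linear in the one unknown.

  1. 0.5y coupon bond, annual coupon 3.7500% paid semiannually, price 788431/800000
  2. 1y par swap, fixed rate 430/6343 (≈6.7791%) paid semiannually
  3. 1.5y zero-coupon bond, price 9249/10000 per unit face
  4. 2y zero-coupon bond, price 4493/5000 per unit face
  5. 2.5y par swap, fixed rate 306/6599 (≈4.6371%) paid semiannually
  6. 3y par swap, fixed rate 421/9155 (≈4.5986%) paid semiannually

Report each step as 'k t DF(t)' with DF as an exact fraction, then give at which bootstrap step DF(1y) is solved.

1 1/2 4837/5000
2 1 1871/2000
3 3/2 9249/10000
4 2 4493/5000
5 5/2 8929/10000
6 3 8737/10000
DF(1y) is solved at step 2

step 1 [0.5y] bond c/2=3/160: DF=(788431/800000 − 3/160·(0))/(1+3/160) = 4837/5000 ≈ 0.967400
step 2 [1y] swap r/2=215/6343: DF=(1 − 215/6343·(0.967400))/(1+215/6343) = 1871/2000 ≈ 0.935500
step 3 [1.5y] zero: DF = P = 9249/10000 ≈ 0.924900
step 4 [2y] zero: DF = P = 4493/5000 ≈ 0.898600
step 5 [2.5y] swap r/2=153/6599: DF=(1 − 153/6599·(0.967400+0.935500+0.924900+0.898600))/(1+153/6599) = 8929/10000 ≈ 0.892900
step 6 [3y] swap r/2=421/18310: DF=(1 − 421/18310·(0.967400+0.935500+0.924900+0.898600+0.892900))/(1+421/18310) = 8737/10000 ≈ 0.873700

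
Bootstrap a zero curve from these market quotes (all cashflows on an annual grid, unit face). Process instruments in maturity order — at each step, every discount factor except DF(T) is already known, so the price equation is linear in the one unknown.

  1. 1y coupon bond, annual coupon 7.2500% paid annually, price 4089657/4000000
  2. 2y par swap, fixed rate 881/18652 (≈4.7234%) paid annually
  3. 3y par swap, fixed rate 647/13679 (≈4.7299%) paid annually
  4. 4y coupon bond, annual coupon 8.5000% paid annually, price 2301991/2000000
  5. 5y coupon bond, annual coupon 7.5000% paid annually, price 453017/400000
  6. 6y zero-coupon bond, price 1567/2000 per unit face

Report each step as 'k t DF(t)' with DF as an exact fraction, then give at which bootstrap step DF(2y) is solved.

1 1 9533/10000
2 2 9119/10000
3 3 4353/5000
4 4 1693/2000
5 5 2009/2500
6 6 1567/2000
DF(2y) is solved at step 2

step 1 [1y] bond c/1=29/400: DF=(4089657/4000000 − 29/400·(0))/(1+29/400) = 9533/10000 ≈ 0.953300
step 2 [2y] swap r/1=881/18652: DF=(1 − 881/18652·(0.953300))/(1+881/18652) = 9119/10000 ≈ 0.911900
step 3 [3y] swap r/1=647/13679: DF=(1 − 647/13679·(0.953300+0.911900))/(1+647/13679) = 4353/5000 ≈ 0.870600
step 4 [4y] bond c/1=17/200: DF=(2301991/2000000 − 17/200·(0.953300+0.911900+0.870600))/(1+17/200) = 1693/2000 ≈ 0.846500
step 5 [5y] bond c/1=3/40: DF=(453017/400000 − 3/40·(0.953300+0.911900+0.870600+0.846500))/(1+3/40) = 2009/2500 ≈ 0.803600
step 6 [6y] zero: DF = P = 1567/2000 ≈ 0.783500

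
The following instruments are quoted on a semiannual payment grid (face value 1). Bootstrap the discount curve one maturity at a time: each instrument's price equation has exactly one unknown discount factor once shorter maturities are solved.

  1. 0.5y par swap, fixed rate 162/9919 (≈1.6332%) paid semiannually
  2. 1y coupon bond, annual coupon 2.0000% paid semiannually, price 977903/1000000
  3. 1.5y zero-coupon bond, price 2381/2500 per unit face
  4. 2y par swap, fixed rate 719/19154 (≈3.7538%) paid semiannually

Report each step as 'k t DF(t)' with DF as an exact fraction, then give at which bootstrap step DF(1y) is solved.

1 1/2 9919/10000
2 1 599/625
3 3/2 2381/2500
4 2 9281/10000
DF(1y) is solved at step 2

step 1 [0.5y] swap r/2=81/9919: DF=(1 − 81/9919·(0))/(1+81/9919) = 9919/10000 ≈ 0.991900
step 2 [1y] bond c/2=1/100: DF=(977903/1000000 − 1/100·(0.991900))/(1+1/100) = 599/625 ≈ 0.958400
step 3 [1.5y] zero: DF = P = 2381/2500 ≈ 0.952400
step 4 [2y] swap r/2=719/38308: DF=(1 − 719/38308·(0.991900+0.958400+0.952400))/(1+719/38308) = 9281/10000 ≈ 0.928100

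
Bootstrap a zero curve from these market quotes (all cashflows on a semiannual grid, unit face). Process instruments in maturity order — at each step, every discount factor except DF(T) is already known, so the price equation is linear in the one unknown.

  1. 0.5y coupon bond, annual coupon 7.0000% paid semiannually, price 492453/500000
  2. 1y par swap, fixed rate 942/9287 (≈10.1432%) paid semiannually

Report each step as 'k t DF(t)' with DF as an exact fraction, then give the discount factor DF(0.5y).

1 1/2 2379/2500
2 1 4529/5000
DF(0.5y) = 2379/2500 ≈ 0.951600

step 1 [0.5y] bond c/2=7/200: DF=(492453/500000 − 7/200·(0))/(1+7/200) = 2379/2500 ≈ 0.951600
step 2 [1y] swap r/2=471/9287: DF=(1 − 471/9287·(0.951600))/(1+471/9287) = 4529/5000 ≈ 0.905800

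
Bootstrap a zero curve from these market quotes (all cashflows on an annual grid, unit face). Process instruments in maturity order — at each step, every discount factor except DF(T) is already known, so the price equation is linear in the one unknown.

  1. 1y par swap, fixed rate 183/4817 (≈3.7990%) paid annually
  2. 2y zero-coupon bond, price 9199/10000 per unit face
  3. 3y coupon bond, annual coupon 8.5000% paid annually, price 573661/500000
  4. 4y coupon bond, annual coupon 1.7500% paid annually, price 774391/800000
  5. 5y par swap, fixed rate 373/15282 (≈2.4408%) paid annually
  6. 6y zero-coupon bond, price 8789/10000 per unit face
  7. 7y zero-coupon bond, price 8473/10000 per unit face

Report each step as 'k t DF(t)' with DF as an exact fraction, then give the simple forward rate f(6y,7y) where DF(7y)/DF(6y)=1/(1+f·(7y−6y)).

step 1 [1y] swap r/1=183/4817: DF=(1 − 183/4817·(0))/(1+183/4817) = 4817/5000 ≈ 0.963400
step 2 [2y] zero: DF = P = 9199/10000 ≈ 0.919900
step 3 [3y] bond c/1=17/200: DF=(573661/500000 − 17/200·(0.963400+0.919900))/(1+17/200) = 9099/10000 ≈ 0.909900
step 4 [4y] bond c/1=7/400: DF=(774391/800000 − 7/400·(0.963400+0.919900+0.909900))/(1+7/400) = 9033/10000 ≈ 0.903300
step 5 [5y] swap r/1=373/15282: DF=(1 − 373/15282·(0.963400+0.919900+0.909900+0.903300))/(1+373/15282) = 8881/10000 ≈ 0.888100
step 6 [6y] zero: DF = P = 8789/10000 ≈ 0.878900
step 7 [7y] zero: DF = P = 8473/10000 ≈ 0.847300

1 1 4817/5000
2 2 9199/10000
3 3 9099/10000
4 4 9033/10000
5 5 8881/10000
6 6 8789/10000
7 7 8473/10000
f(6y,7y) = ((8789/10000)/(8473/10000) − 1)/(1) = 316/8473 ≈ 3.7295%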